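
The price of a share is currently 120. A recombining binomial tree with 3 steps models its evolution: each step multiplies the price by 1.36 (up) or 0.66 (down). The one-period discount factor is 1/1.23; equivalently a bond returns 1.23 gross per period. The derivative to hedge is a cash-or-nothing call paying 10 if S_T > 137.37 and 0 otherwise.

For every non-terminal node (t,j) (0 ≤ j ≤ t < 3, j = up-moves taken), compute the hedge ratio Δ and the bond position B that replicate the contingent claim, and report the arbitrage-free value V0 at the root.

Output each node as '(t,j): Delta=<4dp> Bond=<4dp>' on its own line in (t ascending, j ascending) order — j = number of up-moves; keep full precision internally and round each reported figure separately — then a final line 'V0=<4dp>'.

(0,0): Delta=0.0238 Bond=2.0307
(1,0): Delta=0.1194 Bond=-5.0747
(1,1): Delta=0.0132 Bond=4.2249
(2,0): Delta=0.0000 Bond=0.0000
(2,1): Delta=0.1326 Bond=-7.6655
(2,2): Delta=0.0000 Bond=8.1301
V0=4.8867

Risk-neutral probability p* = (R−d)/(u−d) = (1.23−0.66)/(1.36−0.66) = 0.8143.
Terminal payoffs: V(3,0)=0.0000, V(3,1)=0.0000, V(3,2)=10.0000, V(3,3)=10.0000
  t=2,j=0: stock 52.2720 → up 71.0899 (V=0.0000), down 34.4995 (V=0.0000). Price 0.0000; hedge Δ=0.0000, bond B=0.0000.
  t=2,j=1: stock 107.7120 → up 146.4883 (V=10.0000), down 71.0899 (V=0.0000). Price 6.6202; hedge Δ=0.1326, bond B=-7.6655.
  t=2,j=2: stock 221.9520 → up 301.8547 (V=10.0000), down 146.4883 (V=10.0000). Price 8.1301; hedge Δ=0.0000, bond B=8.1301.
  t=1,j=0: stock 79.2000 → up 107.7120 (V=6.6202), down 52.2720 (V=0.0000). Price 4.3827; hedge Δ=0.1194, bond B=-5.0747.
  t=1,j=1: stock 163.2000 → up 221.9520 (V=8.1301), down 107.7120 (V=6.6202). Price 6.3819; hedge Δ=0.0132, bond B=4.2249.
  t=0,j=0: stock 120.0000 → up 163.2000 (V=6.3819), down 79.2000 (V=4.3827). Price 4.8867; hedge Δ=0.0238, bond B=2.0307.
Root portfolio cost Δ·120+B reproduces V0=4.8867.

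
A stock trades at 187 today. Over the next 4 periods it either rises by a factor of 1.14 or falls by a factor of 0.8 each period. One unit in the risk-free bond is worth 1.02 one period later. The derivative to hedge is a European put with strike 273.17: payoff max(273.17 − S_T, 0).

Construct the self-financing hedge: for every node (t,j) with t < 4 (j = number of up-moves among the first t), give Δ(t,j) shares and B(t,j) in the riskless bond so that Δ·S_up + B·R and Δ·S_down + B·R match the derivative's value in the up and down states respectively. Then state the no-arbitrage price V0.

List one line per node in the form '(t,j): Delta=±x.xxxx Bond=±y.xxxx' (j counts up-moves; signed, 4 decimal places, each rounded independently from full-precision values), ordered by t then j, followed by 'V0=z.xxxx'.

Under the risk-neutral measure, an up-move has probability p* = (R−d)/(u−d) = 0.6471 and values discount at R = 1.02.
Terminal values V(4,·): V(4,0)=196.5748, V(4,1)=164.0218, V(4,2)=117.6339, V(4,3)=51.5310, V(4,4)=0.0000
(3,0): S=95.7440. Δ = (V_up−V_dn)/(S_up−S_dn) = (164.0218−196.5748)/(109.1482−76.5952) = -1.0000. V = [p*·164.0218 + (1−p*)·196.5748]/1.02 = 172.0697. B = V − Δ·S = 267.8137.
(3,1): S=136.4352. Δ = (V_up−V_dn)/(S_up−S_dn) = (117.6339−164.0218)/(155.5361−109.1482) = -1.0000. V = [p*·117.6339 + (1−p*)·164.0218]/1.02 = 131.3785. B = V − Δ·S = 267.8137.
(3,2): S=194.4202. Δ = (V_up−V_dn)/(S_up−S_dn) = (51.5310−117.6339)/(221.6390−155.5361) = -1.0000. V = [p*·51.5310 + (1−p*)·117.6339]/1.02 = 73.3936. B = V − Δ·S = 267.8137.
(3,3): S=277.0487. Δ = (V_up−V_dn)/(S_up−S_dn) = (0.0000−51.5310)/(315.8355−221.6390) = -0.5471. V = [p*·0.0000 + (1−p*)·51.5310]/1.02 = 17.8308. B = V − Δ·S = 169.3926.
(2,0): S=119.6800. Δ = (V_up−V_dn)/(S_up−S_dn) = (131.3785−172.0697)/(136.4352−95.7440) = -1.0000. V = [p*·131.3785 + (1−p*)·172.0697]/1.02 = 142.8825. B = V − Δ·S = 262.5625.
(2,1): S=170.5440. Δ = (V_up−V_dn)/(S_up−S_dn) = (73.3936−131.3785)/(194.4202−136.4352) = -1.0000. V = [p*·73.3936 + (1−p*)·131.3785]/1.02 = 92.0185. B = V − Δ·S = 262.5625.
(2,2): S=243.0252. Δ = (V_up−V_dn)/(S_up−S_dn) = (17.8308−73.3936)/(277.0487−194.4202) = -0.6724. V = [p*·17.8308 + (1−p*)·73.3936]/1.02 = 36.7070. B = V − Δ·S = 200.1269.
(1,0): S=149.6000. Δ = (V_up−V_dn)/(S_up−S_dn) = (92.0185−142.8825)/(170.5440−119.6800) = -1.0000. V = [p*·92.0185 + (1−p*)·142.8825]/1.02 = 107.8142. B = V − Δ·S = 257.4142.
(1,1): S=213.1800. Δ = (V_up−V_dn)/(S_up−S_dn) = (36.7070−92.0185)/(243.0252−170.5440) = -0.7631. V = [p*·36.7070 + (1−p*)·92.0185]/1.02 = 55.1262. B = V − Δ·S = 217.8069.
(0,0): S=187.0000. Δ = (V_up−V_dn)/(S_up−S_dn) = (55.1262−107.8142)/(213.1800−149.6000) = -0.8287. V = [p*·55.1262 + (1−p*)·107.8142]/1.02 = 72.2764. B = V − Δ·S = 227.2411.
The time-0 hedge costs 72.2764, which is the no-arbitrage price.

(0,0): Delta=-0.8287 Bond=227.2411
(1,0): Delta=-1.0000 Bond=257.4142
(1,1): Delta=-0.7631 Bond=217.8069
(2,0): Delta=-1.0000 Bond=262.5625
(2,1): Delta=-1.0000 Bond=262.5625
(2,2): Delta=-0.6724 Bond=200.1269
(3,0): Delta=-1.0000 Bond=267.8137
(3,1): Delta=-1.0000 Bond=267.8137
(3,2): Delta=-1.0000 Bond=267.8137
(3,3): Delta=-0.5471 Bond=169.3926
V0=72.2764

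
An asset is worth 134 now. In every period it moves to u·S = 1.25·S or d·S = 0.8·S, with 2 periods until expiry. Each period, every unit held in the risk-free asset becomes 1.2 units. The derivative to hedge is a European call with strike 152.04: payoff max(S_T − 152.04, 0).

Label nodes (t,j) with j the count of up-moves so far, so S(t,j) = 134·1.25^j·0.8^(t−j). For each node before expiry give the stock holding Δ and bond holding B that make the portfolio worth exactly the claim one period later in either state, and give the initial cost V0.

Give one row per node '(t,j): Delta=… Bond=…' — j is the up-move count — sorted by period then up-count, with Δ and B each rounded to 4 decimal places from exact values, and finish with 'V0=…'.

Under the risk-neutral measure, an up-move has probability p* = (R−d)/(u−d) = 0.8889 and values discount at R = 1.2.
At expiry t=2: V(2,0)=0.0000, V(2,1)=0.0000, V(2,2)=57.3350
(1,0): S=107.2000. Δ = (V_up−V_dn)/(S_up−S_dn) = (0.0000−0.0000)/(134.0000−85.7600) = 0.0000. V = [p*·0.0000 + (1−p*)·0.0000]/1.2 = 0.0000. B = V − Δ·S = 0.0000.
(1,1): S=167.5000. Δ = (V_up−V_dn)/(S_up−S_dn) = (57.3350−0.0000)/(209.3750−134.0000) = 0.7607. V = [p*·57.3350 + (1−p*)·0.0000]/1.2 = 42.4704. B = V − Δ·S = -84.9407.
(0,0): S=134.0000. Δ = (V_up−V_dn)/(S_up−S_dn) = (42.4704−0.0000)/(167.5000−107.2000) = 0.7043. V = [p*·42.4704 + (1−p*)·0.0000]/1.2 = 31.4595. B = V − Δ·S = -62.9191.
Each (Δ,B) replicates both successor values, so the strategy is self-financing and V0 is arbitrage-free.

(0,0): Delta=0.7043 Bond=-62.9191
(1,0): Delta=0.0000 Bond=0.0000
(1,1): Delta=0.7607 Bond=-84.9407
V0=31.4595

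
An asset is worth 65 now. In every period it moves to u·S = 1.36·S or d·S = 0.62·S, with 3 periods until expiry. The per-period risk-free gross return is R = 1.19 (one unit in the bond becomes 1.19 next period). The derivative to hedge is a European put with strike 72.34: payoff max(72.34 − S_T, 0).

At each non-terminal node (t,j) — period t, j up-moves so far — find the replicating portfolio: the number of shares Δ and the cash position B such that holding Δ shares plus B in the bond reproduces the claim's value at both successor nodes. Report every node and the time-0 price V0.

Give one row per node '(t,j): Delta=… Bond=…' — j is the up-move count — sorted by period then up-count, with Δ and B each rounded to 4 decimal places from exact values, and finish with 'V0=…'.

(0,0): Delta=-0.2136 Bond=17.0711
(1,0): Delta=-0.9523 Bond=50.0819
(1,1): Delta=-0.1132 Bond=11.4366
(2,0): Delta=-1.0000 Bond=60.7899
(2,1): Delta=-0.9458 Bond=59.2418
(2,2): Delta=0.0000 Bond=0.0000
V0=3.1850

No-arbitrage ⇒ martingale measure with p* = (R−d)/(u−d) = 0.7703.
Payoff layer (t=3): V(3,0)=56.8487, V(3,1)=38.3590, V(3,2)=0.0000, V(3,3)=0.0000
(2,0): S=24.9860. Δ = (V_up−V_dn)/(S_up−S_dn) = (38.3590−56.8487)/(33.9810−15.4913) = -1.0000. V = [p*·38.3590 + (1−p*)·56.8487]/1.19 = 35.8039. B = V − Δ·S = 60.7899.
(2,1): S=54.8080. Δ = (V_up−V_dn)/(S_up−S_dn) = (0.0000−38.3590)/(74.5389−33.9810) = -0.9458. V = [p*·0.0000 + (1−p*)·38.3590]/1.19 = 7.4052. B = V − Δ·S = 59.2418.
(2,2): S=120.2240. Δ = (V_up−V_dn)/(S_up−S_dn) = (0.0000−0.0000)/(163.5046−74.5389) = 0.0000. V = [p*·0.0000 + (1−p*)·0.0000]/1.19 = 0.0000. B = V − Δ·S = 0.0000.
(1,0): S=40.3000. Δ = (V_up−V_dn)/(S_up−S_dn) = (7.4052−35.8039)/(54.8080−24.9860) = -0.9523. V = [p*·7.4052 + (1−p*)·35.8039]/1.19 = 11.7052. B = V − Δ·S = 50.0819.
(1,1): S=88.4000. Δ = (V_up−V_dn)/(S_up−S_dn) = (0.0000−7.4052)/(120.2240−54.8080) = -0.1132. V = [p*·0.0000 + (1−p*)·7.4052]/1.19 = 1.4296. B = V − Δ·S = 11.4366.
(0,0): S=65.0000. Δ = (V_up−V_dn)/(S_up−S_dn) = (1.4296−11.7052)/(88.4000−40.3000) = -0.2136. V = [p*·1.4296 + (1−p*)·11.7052]/1.19 = 3.1850. B = V − Δ·S = 17.0711.
Each (Δ,B) replicates both successor values, so the strategy is self-financing and V0 is arbitrage-free.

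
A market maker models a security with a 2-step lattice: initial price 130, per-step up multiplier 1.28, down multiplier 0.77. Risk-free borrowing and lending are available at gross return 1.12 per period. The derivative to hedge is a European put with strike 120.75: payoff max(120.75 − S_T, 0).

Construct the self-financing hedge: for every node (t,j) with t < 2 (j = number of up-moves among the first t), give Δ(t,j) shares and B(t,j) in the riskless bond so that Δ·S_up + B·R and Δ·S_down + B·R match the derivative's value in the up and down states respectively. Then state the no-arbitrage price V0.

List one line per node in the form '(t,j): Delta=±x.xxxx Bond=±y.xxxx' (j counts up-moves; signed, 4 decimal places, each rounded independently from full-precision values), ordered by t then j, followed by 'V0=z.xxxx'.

(0,0): Delta=-0.1845 Bond=27.4136
(1,0): Delta=-0.8555 Bond=97.8667
(1,1): Delta=0.0000 Bond=0.0000
V0=3.4267

Since d<R<u, set p* = (R−d)/(u−d) = 0.6863; price each node as the discounted p*-expectation of its children.
Terminal values V(2,·): V(2,0)=43.6730, V(2,1)=0.0000, V(2,2)=0.0000
Node (1,0) S=100.1000: V=(p*·0.0000+(1−p*)·43.6730)/1.12=12.2333; Δ=(0.0000−43.6730)/(128.1280−77.0770)=-0.8555; B=V−Δ·S=97.8667
Node (1,1) S=166.4000: V=(p*·0.0000+(1−p*)·0.0000)/1.12=0.0000; Δ=(0.0000−0.0000)/(212.9920−128.1280)=0.0000; B=V−Δ·S=0.0000
Node (0,0) S=130.0000: V=(p*·0.0000+(1−p*)·12.2333)/1.12=3.4267; Δ=(0.0000−12.2333)/(166.4000−100.1000)=-0.1845; B=V−Δ·S=27.4136
Self-financing check: at every node Δ·S+B equals the discounted successor values.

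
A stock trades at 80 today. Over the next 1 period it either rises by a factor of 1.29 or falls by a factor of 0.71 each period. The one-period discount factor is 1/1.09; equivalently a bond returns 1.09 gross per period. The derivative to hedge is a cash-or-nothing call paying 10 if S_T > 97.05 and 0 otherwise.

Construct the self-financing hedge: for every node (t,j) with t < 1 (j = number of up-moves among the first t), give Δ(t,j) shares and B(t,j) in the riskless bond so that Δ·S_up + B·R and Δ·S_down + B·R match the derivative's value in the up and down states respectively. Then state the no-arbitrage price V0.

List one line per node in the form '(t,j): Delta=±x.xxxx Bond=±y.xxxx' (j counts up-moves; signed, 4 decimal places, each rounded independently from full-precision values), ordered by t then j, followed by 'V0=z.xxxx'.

Since d<R<u, set p* = (R−d)/(u−d) = 0.6552; price each node as the discounted p*-expectation of its children.
At expiry t=1: V(1,0)=0.0000, V(1,1)=10.0000
Node (0,0) S=80.0000: V=(p*·10.0000+(1−p*)·0.0000)/1.09=6.0108; Δ=(10.0000−0.0000)/(103.2000−56.8000)=0.2155; B=V−Δ·S=-11.2306
The time-0 hedge costs 6.0108, which is the no-arbitrage price.

(0,0): Delta=0.2155 Bond=-11.2306
V0=6.0108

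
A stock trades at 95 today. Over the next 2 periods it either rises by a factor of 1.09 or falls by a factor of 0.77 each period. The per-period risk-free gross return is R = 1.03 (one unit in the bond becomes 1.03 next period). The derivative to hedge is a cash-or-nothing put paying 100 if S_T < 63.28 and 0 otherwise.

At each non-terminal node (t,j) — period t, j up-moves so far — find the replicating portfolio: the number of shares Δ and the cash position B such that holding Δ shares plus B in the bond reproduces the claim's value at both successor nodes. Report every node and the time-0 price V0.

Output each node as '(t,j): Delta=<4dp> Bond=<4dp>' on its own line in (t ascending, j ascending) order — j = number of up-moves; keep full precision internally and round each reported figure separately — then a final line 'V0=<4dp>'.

Under the risk-neutral measure, an up-move has probability p* = (R−d)/(u−d) = 0.8125 and values discount at R = 1.03.
Terminal payoffs: V(2,0)=100.0000, V(2,1)=0.0000, V(2,2)=0.0000
(1,0): S=73.1500. Δ = (V_up−V_dn)/(S_up−S_dn) = (0.0000−100.0000)/(79.7335−56.3255) = -4.2720. V = [p*·0.0000 + (1−p*)·100.0000]/1.03 = 18.2039. B = V − Δ·S = 330.7039.
(1,1): S=103.5500. Δ = (V_up−V_dn)/(S_up−S_dn) = (0.0000−0.0000)/(112.8695−79.7335) = 0.0000. V = [p*·0.0000 + (1−p*)·0.0000]/1.03 = 0.0000. B = V − Δ·S = 0.0000.
(0,0): S=95.0000. Δ = (V_up−V_dn)/(S_up−S_dn) = (0.0000−18.2039)/(103.5500−73.1500) = -0.5988. V = [p*·0.0000 + (1−p*)·18.2039]/1.03 = 3.3138. B = V − Δ·S = 60.2009.
Root portfolio cost Δ·95+B reproduces V0=3.3138.

(0,0): Delta=-0.5988 Bond=60.2009
(1,0): Delta=-4.2720 Bond=330.7039
(1,1): Delta=0.0000 Bond=0.0000
V0=3.3138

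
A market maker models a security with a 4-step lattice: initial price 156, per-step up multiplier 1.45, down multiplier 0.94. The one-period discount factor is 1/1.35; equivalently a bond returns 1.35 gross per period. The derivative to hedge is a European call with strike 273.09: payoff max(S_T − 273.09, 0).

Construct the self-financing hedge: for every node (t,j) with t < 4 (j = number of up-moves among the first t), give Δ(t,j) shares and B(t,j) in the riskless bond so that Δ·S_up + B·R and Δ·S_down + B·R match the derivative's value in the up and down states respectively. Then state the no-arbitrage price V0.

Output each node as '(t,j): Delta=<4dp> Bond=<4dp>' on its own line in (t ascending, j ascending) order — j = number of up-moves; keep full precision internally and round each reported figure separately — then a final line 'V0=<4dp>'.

The replicating-portfolio and risk-neutral prices coincide; use p* = (1.35−0.94)/(1.45−0.94) = 0.8039 for the latter.
At expiry t=4: V(4,0)=0.0000, V(4,1)=0.0000, V(4,2)=16.7220, V(4,3)=173.9604, V(4,4)=416.5090
Node (3,0) S=129.5711: V=(p*·0.0000+(1−p*)·0.0000)/1.35=0.0000; Δ=(0.0000−0.0000)/(187.8781−121.7968)=0.0000; B=V−Δ·S=0.0000
Node (3,1) S=199.8703: V=(p*·16.7220+(1−p*)·0.0000)/1.35=9.9579; Δ=(16.7220−0.0000)/(289.8120−187.8781)=0.1640; B=V−Δ·S=-22.8303
Node (3,2) S=308.3106: V=(p*·173.9604+(1−p*)·16.7220)/1.35=106.0217; Δ=(173.9604−16.7220)/(447.0504−289.8120)=1.0000; B=V−Δ·S=-202.2889
Node (3,3) S=475.5855: V=(p*·416.5090+(1−p*)·173.9604)/1.35=273.2966; Δ=(416.5090−173.9604)/(689.5990−447.0504)=1.0000; B=V−Δ·S=-202.2889
Node (2,0) S=137.8416: V=(p*·9.9579+(1−p*)·0.0000)/1.35=5.9299; Δ=(9.9579−0.0000)/(199.8703−129.5711)=0.1417; B=V−Δ·S=-13.5954
Node (2,1) S=212.6280: V=(p*·106.0217+(1−p*)·9.9579)/1.35=64.5820; Δ=(106.0217−9.9579)/(308.3106−199.8703)=0.8859; B=V−Δ·S=-123.7785
Node (2,2) S=327.9900: V=(p*·273.2966+(1−p*)·106.0217)/1.35=178.1464; Δ=(273.2966−106.0217)/(475.5855−308.3106)=1.0000; B=V−Δ·S=-149.8436
Node (1,0) S=146.6400: V=(p*·64.5820+(1−p*)·5.9299)/1.35=39.3197; Δ=(64.5820−5.9299)/(212.6280−137.8416)=0.7843; B=V−Δ·S=-75.6844
Node (1,1) S=226.2000: V=(p*·178.1464+(1−p*)·64.5820)/1.35=115.4658; Δ=(178.1464−64.5820)/(327.9900−212.6280)=0.9844; B=V−Δ·S=-107.2095
Node (0,0) S=156.0000: V=(p*·115.4658+(1−p*)·39.3197)/1.35=74.4705; Δ=(115.4658−39.3197)/(226.2000−146.6400)=0.9571; B=V−Δ·S=-74.8356
Check: Δ(0,0)·S0 + B(0,0) = 74.4705 = V0.

(0,0): Delta=0.9571 Bond=-74.8356
(1,0): Delta=0.7843 Bond=-75.6844
(1,1): Delta=0.9844 Bond=-107.2095
(2,0): Delta=0.1417 Bond=-13.5954
(2,1): Delta=0.8859 Bond=-123.7785
(2,2): Delta=1.0000 Bond=-149.8436
(3,0): Delta=0.0000 Bond=0.0000
(3,1): Delta=0.1640 Bond=-22.8303
(3,2): Delta=1.0000 Bond=-202.2889
(3,3): Delta=1.0000 Bond=-202.2889
V0=74.4705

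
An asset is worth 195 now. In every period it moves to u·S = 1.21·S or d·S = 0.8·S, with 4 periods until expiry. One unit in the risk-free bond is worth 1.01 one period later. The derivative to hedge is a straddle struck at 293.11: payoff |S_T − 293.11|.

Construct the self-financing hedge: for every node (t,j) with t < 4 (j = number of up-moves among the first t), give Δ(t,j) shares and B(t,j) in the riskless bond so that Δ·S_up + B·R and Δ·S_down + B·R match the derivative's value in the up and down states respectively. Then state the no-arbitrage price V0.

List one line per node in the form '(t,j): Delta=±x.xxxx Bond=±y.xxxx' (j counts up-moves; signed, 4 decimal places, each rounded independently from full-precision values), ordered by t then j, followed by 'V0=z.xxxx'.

Risk-neutral probability p* = (R−d)/(u−d) = (1.01−0.8)/(1.21−0.8) = 0.5122.
At expiry t=4: V(4,0)=213.2380, V(4,1)=172.3036, V(4,2)=110.3903, V(4,3)=16.7465, V(4,4)=124.8898
(3,0): S=99.8400. Δ = (V_up−V_dn)/(S_up−S_dn) = (172.3036−213.2380)/(120.8064−79.8720) = -1.0000. V = [p*·172.3036 + (1−p*)·213.2380]/1.01 = 190.3679. B = V − Δ·S = 290.2079.
(3,1): S=151.0080. Δ = (V_up−V_dn)/(S_up−S_dn) = (110.3903−172.3036)/(182.7197−120.8064) = -1.0000. V = [p*·110.3903 + (1−p*)·172.3036]/1.01 = 139.1999. B = V − Δ·S = 290.2079.
(3,2): S=228.3996. Δ = (V_up−V_dn)/(S_up−S_dn) = (16.7465−110.3903)/(276.3635−182.7197) = -1.0000. V = [p*·16.7465 + (1−p*)·110.3903]/1.01 = 61.8083. B = V − Δ·S = 290.2079.
(3,3): S=345.4544. Δ = (V_up−V_dn)/(S_up−S_dn) = (124.8898−16.7465)/(417.9998−276.3635) = 0.7635. V = [p*·124.8898 + (1−p*)·16.7465]/1.01 = 71.4227. B = V − Δ·S = -192.3415.
(2,0): S=124.8000. Δ = (V_up−V_dn)/(S_up−S_dn) = (139.1999−190.3679)/(151.0080−99.8400) = -1.0000. V = [p*·139.1999 + (1−p*)·190.3679]/1.01 = 162.5346. B = V − Δ·S = 287.3346.
(2,1): S=188.7600. Δ = (V_up−V_dn)/(S_up−S_dn) = (61.8083−139.1999)/(228.3996−151.0080) = -1.0000. V = [p*·61.8083 + (1−p*)·139.1999]/1.01 = 98.5746. B = V − Δ·S = 287.3346.
(2,2): S=285.4995. Δ = (V_up−V_dn)/(S_up−S_dn) = (71.4227−61.8083)/(345.4544−228.3996) = 0.0821. V = [p*·71.4227 + (1−p*)·61.8083]/1.01 = 66.0721. B = V − Δ·S = 42.6222.
(1,0): S=156.0000. Δ = (V_up−V_dn)/(S_up−S_dn) = (98.5746−162.5346)/(188.7600−124.8000) = -1.0000. V = [p*·98.5746 + (1−p*)·162.5346]/1.01 = 128.4897. B = V − Δ·S = 284.4897.
(1,1): S=235.9500. Δ = (V_up−V_dn)/(S_up−S_dn) = (66.0721−98.5746)/(285.4995−188.7600) = -0.3360. V = [p*·66.0721 + (1−p*)·98.5746]/1.01 = 81.1158. B = V − Δ·S = 160.3902.
(0,0): S=195.0000. Δ = (V_up−V_dn)/(S_up−S_dn) = (81.1158−128.4897)/(235.9500−156.0000) = -0.5925. V = [p*·81.1158 + (1−p*)·128.4897]/1.01 = 103.1931. B = V − Δ·S = 218.7391.
Each (Δ,B) replicates both successor values, so the strategy is self-financing and V0 is arbitrage-free.

(0,0): Delta=-0.5925 Bond=218.7391
(1,0): Delta=-1.0000 Bond=284.4897
(1,1): Delta=-0.3360 Bond=160.3902
(2,0): Delta=-1.0000 Bond=287.3346
(2,1): Delta=-1.0000 Bond=287.3346
(2,2): Delta=0.0821 Bond=42.6222
(3,0): Delta=-1.0000 Bond=290.2079
(3,1): Delta=-1.0000 Bond=290.2079
(3,2): Delta=-1.0000 Bond=290.2079
(3,3): Delta=0.7635 Bond=-192.3415
V0=103.1931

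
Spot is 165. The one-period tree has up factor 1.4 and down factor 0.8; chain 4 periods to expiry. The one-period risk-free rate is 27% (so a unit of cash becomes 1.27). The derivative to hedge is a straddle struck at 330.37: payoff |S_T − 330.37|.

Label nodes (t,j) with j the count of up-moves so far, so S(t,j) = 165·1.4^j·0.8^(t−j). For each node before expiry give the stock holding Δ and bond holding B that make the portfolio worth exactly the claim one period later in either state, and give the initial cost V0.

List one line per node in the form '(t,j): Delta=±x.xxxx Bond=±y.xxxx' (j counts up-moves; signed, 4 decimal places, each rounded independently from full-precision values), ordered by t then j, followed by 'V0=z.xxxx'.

No-arbitrage ⇒ martingale measure with p* = (R−d)/(u−d) = 0.7833.
Terminal payoffs: V(4,0)=262.7860, V(4,1)=212.0980, V(4,2)=123.3940, V(4,3)=31.8380, V(4,4)=303.4940
  t=3,j=0: stock 84.4800 → up 118.2720 (V=212.0980), down 67.5840 (V=262.7860). Price 175.6539; hedge Δ=-1.0000, bond B=260.1339.
  t=3,j=1: stock 147.8400 → up 206.9760 (V=123.3940), down 118.2720 (V=212.0980). Price 112.2939; hedge Δ=-1.0000, bond B=260.1339.
  t=3,j=2: stock 258.7200 → up 362.2080 (V=31.8380), down 206.9760 (V=123.3940). Price 40.6891; hedge Δ=-0.5898, bond B=193.2824.
  t=3,j=3: stock 452.7600 → up 633.8640 (V=303.4940), down 362.2080 (V=31.8380). Price 192.6261; hedge Δ=1.0000, bond B=-260.1339.
  t=2,j=0: stock 105.6000 → up 147.8400 (V=112.2939), down 84.4800 (V=175.6539). Price 99.2298; hedge Δ=-1.0000, bond B=204.8298.
  t=2,j=1: stock 184.8000 → up 258.7200 (V=40.6891), down 147.8400 (V=112.2939). Price 44.2547; hedge Δ=-0.6458, bond B=163.5960.
  t=2,j=2: stock 323.4000 → up 452.7600 (V=192.6261), down 258.7200 (V=40.6891). Price 125.7531; hedge Δ=0.7830, bond B=-127.4753.
  t=1,j=0: stock 132.0000 → up 184.8000 (V=44.2547), down 105.6000 (V=99.2298). Price 44.2252; hedge Δ=-0.6941, bond B=135.8504.
  t=1,j=1: stock 231.0000 → up 323.4000 (V=125.7531), down 184.8000 (V=44.2547). Price 85.1143; hedge Δ=0.5880, bond B=-50.7164.
  t=0,j=0: stock 165.0000 → up 231.0000 (V=85.1143), down 132.0000 (V=44.2252). Price 60.0433; hedge Δ=0.4130, bond B=-8.1052.
Self-financing check: at every node Δ·S+B equals the discounted successor values.

(0,0): Delta=0.4130 Bond=-8.1052
(1,0): Delta=-0.6941 Bond=135.8504
(1,1): Delta=0.5880 Bond=-50.7164
(2,0): Delta=-1.0000 Bond=204.8298
(2,1): Delta=-0.6458 Bond=163.5960
(2,2): Delta=0.7830 Bond=-127.4753
(3,0): Delta=-1.0000 Bond=260.1339
(3,1): Delta=-1.0000 Bond=260.1339
(3,2): Delta=-0.5898 Bond=193.2824
(3,3): Delta=1.0000 Bond=-260.1339
V0=60.0433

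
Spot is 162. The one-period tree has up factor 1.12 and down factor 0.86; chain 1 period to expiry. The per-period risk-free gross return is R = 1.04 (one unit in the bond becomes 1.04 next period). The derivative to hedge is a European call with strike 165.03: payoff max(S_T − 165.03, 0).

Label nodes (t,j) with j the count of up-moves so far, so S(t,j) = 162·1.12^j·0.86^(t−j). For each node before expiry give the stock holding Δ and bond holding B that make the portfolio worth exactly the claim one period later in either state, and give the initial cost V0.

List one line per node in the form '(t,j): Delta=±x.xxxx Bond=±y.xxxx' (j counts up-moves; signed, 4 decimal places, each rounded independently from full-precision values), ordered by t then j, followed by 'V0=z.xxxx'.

No-arbitrage ⇒ martingale measure with p* = (R−d)/(u−d) = 0.6923.
Payoff layer (t=1): V(1,0)=0.0000, V(1,1)=16.4100
Node (0,0) S=162.0000: V=(p*·16.4100+(1−p*)·0.0000)/1.04=10.9238; Δ=(16.4100−0.0000)/(181.4400−139.3200)=0.3896; B=V−Δ·S=-52.1916
Self-financing check: at every node Δ·S+B equals the discounted successor values.

(0,0): Delta=0.3896 Bond=-52.1916
V0=10.9238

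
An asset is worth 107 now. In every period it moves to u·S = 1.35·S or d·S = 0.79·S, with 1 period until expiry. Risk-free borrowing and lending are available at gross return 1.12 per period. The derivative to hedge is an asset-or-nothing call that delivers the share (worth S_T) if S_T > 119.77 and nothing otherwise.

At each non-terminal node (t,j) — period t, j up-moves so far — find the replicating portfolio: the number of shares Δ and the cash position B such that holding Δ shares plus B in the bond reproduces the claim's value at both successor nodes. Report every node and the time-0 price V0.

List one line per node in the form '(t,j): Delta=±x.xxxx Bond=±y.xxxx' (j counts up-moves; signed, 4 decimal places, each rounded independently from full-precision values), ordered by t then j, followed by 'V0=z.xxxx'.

Risk-neutral probability p* = (R−d)/(u−d) = (1.12−0.79)/(1.35−0.79) = 0.5893.
Payoff layer (t=1): V(1,0)=0.0000, V(1,1)=144.4500
Node (0,0) S=107.0000: V=(p*·144.4500+(1−p*)·0.0000)/1.12=76.0021; Δ=(144.4500−0.0000)/(144.4500−84.5300)=2.4107; B=V−Δ·S=-181.9444
The time-0 hedge costs 76.0021, which is the no-arbitrage price.

(0,0): Delta=2.4107 Bond=-181.9444
V0=76.0021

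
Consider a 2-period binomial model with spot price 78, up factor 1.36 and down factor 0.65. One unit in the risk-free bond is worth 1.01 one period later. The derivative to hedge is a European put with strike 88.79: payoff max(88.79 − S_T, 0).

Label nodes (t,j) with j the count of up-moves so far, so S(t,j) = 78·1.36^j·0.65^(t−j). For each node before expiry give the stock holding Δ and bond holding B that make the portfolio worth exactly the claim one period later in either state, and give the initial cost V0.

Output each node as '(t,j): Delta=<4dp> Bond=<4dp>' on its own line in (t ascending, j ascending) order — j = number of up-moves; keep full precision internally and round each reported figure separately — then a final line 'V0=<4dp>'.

Risk-neutral probability p* = (R−d)/(u−d) = (1.01−0.65)/(1.36−0.65) = 0.5070.
Payoff layer (t=2): V(2,0)=55.8350, V(2,1)=19.8380, V(2,2)=0.0000
(1,0): S=50.7000. Δ = (V_up−V_dn)/(S_up−S_dn) = (19.8380−55.8350)/(68.9520−32.9550) = -1.0000. V = [p*·19.8380 + (1−p*)·55.8350]/1.01 = 37.2109. B = V − Δ·S = 87.9109.
(1,1): S=106.0800. Δ = (V_up−V_dn)/(S_up−S_dn) = (0.0000−19.8380)/(144.2688−68.9520) = -0.2634. V = [p*·0.0000 + (1−p*)·19.8380]/1.01 = 9.6825. B = V − Δ·S = 37.6233.
(0,0): S=78.0000. Δ = (V_up−V_dn)/(S_up−S_dn) = (9.6825−37.2109)/(106.0800−50.7000) = -0.4971. V = [p*·9.6825 + (1−p*)·37.2109]/1.01 = 23.0226. B = V − Δ·S = 61.7950.
The time-0 hedge costs 23.0226, which is the no-arbitrage price.

(0,0): Delta=-0.4971 Bond=61.7950
(1,0): Delta=-1.0000 Bond=87.9109
(1,1): Delta=-0.2634 Bond=37.6233
V0=23.0226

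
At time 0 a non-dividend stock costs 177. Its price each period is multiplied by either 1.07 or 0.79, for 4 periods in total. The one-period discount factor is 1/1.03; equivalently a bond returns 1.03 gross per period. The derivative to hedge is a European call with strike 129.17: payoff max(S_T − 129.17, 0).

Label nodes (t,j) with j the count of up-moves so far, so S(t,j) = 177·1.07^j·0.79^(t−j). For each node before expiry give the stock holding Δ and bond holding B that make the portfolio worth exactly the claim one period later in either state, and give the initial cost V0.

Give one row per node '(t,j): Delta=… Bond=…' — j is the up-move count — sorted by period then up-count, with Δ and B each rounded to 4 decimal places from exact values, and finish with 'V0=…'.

(0,0): Delta=0.9509 Bond=-105.5244
(1,0): Delta=0.7451 Bond=-79.9157
(1,1): Delta=0.9763 Bond=-113.4859
(2,0): Delta=0.0000 Bond=0.0000
(2,1): Delta=0.8368 Bond=-96.0321
(2,2): Delta=0.9934 Bond=-120.3669
(3,0): Delta=0.0000 Bond=0.0000
(3,1): Delta=0.0000 Bond=0.0000
(3,2): Delta=0.9398 Bond=-115.3985
(3,3): Delta=1.0000 Bond=-125.4078
V0=62.7899

Since d<R<u, set p* = (R−d)/(u−d) = 0.8571; price each node as the discounted p*-expectation of its children.
At expiry t=4: V(4,0)=0.0000, V(4,1)=0.0000, V(4,2)=0.0000, V(4,3)=42.1278, V(4,4)=102.8409
  t=3,j=0: stock 87.2679 → up 93.3767 (V=0.0000), down 68.9416 (V=0.0000). Price 0.0000; hedge Δ=0.0000, bond B=0.0000.
  t=3,j=1: stock 118.1983 → up 126.4722 (V=0.0000), down 93.3767 (V=0.0000). Price 0.0000; hedge Δ=0.0000, bond B=0.0000.
  t=3,j=2: stock 160.0914 → up 171.2978 (V=42.1278), down 126.4722 (V=0.0000). Price 35.0578; hedge Δ=0.9398, bond B=-115.3985.
  t=3,j=3: stock 216.8326 → up 232.0109 (V=102.8409), down 171.2978 (V=42.1278). Price 91.4248; hedge Δ=1.0000, bond B=-125.4078.
  t=2,j=0: stock 110.4657 → up 118.1983 (V=0.0000), down 87.2679 (V=0.0000). Price 0.0000; hedge Δ=0.0000, bond B=0.0000.
  t=2,j=1: stock 149.6181 → up 160.0914 (V=35.0578), down 118.1983 (V=0.0000). Price 29.1743; hedge Δ=0.8368, bond B=-96.0321.
  t=2,j=2: stock 202.6473 → up 216.8326 (V=91.4248), down 160.0914 (V=35.0578). Price 80.9441; hedge Δ=0.9934, bond B=-120.3669.
  t=1,j=0: stock 139.8300 → up 149.6181 (V=29.1743), down 110.4657 (V=0.0000). Price 24.2782; hedge Δ=0.7451, bond B=-79.9157.
  t=1,j=1: stock 189.3900 → up 202.6473 (V=80.9441), down 149.6181 (V=29.1743). Price 71.4062; hedge Δ=0.9763, bond B=-113.4859.
  t=0,j=0: stock 177.0000 → up 189.3900 (V=71.4062), down 139.8300 (V=24.2782). Price 62.7899; hedge Δ=0.9509, bond B=-105.5244.
Check: Δ(0,0)·S0 + B(0,0) = 62.7899 = V0.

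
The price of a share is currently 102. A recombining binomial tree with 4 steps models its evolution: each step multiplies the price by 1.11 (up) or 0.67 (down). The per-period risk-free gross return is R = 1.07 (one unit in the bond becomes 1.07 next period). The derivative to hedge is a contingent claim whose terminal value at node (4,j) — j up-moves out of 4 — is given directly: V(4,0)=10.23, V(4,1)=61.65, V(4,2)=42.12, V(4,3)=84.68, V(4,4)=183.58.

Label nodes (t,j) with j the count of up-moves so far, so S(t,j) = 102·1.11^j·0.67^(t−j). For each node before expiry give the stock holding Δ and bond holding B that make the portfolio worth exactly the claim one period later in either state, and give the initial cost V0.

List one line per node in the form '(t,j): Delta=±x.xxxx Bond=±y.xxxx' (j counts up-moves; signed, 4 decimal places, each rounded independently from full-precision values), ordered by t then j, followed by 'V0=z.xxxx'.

(0,0): Delta=1.5187 Bond=-40.1510
(1,0): Delta=0.9403 Bond=-3.4340
(1,1): Delta=1.5536 Bond=-46.9144
(2,0): Delta=-0.6068 Bond=67.1611
(2,1): Delta=1.0337 Bond=-10.7579
(2,2): Delta=1.5850 Bond=-54.1424
(3,0): Delta=3.8094 Bond=-63.6155
(3,1): Delta=-0.8733 Bond=85.4102
(3,2): Delta=1.1488 Bond=-21.2031
(3,3): Delta=1.6113 Bond=-61.6054
V0=114.7531

No-arbitrage ⇒ martingale measure with p* = (R−d)/(u−d) = 0.9091.
At expiry t=4: V(4,0)=10.2300, V(4,1)=61.6500, V(4,2)=42.1200, V(4,3)=84.6800, V(4,4)=183.5800
Node (3,0) S=30.6778: V=(p*·61.6500+(1−p*)·10.2300)/1.07=53.2481; Δ=(61.6500−10.2300)/(34.0524−20.5541)=3.8094; B=V−Δ·S=-63.6155
Node (3,1) S=50.8245: V=(p*·42.1200+(1−p*)·61.6500)/1.07=41.0238; Δ=(42.1200−61.6500)/(56.4151−34.0524)=-0.8733; B=V−Δ·S=85.4102
Node (3,2) S=84.2017: V=(p*·84.6800+(1−p*)·42.1200)/1.07=75.5242; Δ=(84.6800−42.1200)/(93.4639−56.4151)=1.1488; B=V−Δ·S=-21.2031
Node (3,3) S=139.4984: V=(p*·183.5800+(1−p*)·84.6800)/1.07=163.1674; Δ=(183.5800−84.6800)/(154.8432−93.4639)=1.6113; B=V−Δ·S=-61.6054
Node (2,0) S=45.7878: V=(p*·41.0238+(1−p*)·53.2481)/1.07=39.3786; Δ=(41.0238−53.2481)/(50.8245−30.6778)=-0.6068; B=V−Δ·S=67.1611
Node (2,1) S=75.8574: V=(p*·75.5242+(1−p*)·41.0238)/1.07=67.6522; Δ=(75.5242−41.0238)/(84.2017−50.8245)=1.0337; B=V−Δ·S=-10.7579
Node (2,2) S=125.6742: V=(p*·163.1674+(1−p*)·75.5242)/1.07=145.0466; Δ=(163.1674−75.5242)/(139.4984−84.2017)=1.5850; B=V−Δ·S=-54.1424
Node (1,0) S=68.3400: V=(p*·67.6522+(1−p*)·39.3786)/1.07=60.8241; Δ=(67.6522−39.3786)/(75.8574−45.7878)=0.9403; B=V−Δ·S=-3.4340
Node (1,1) S=113.2200: V=(p*·145.0466+(1−p*)·67.6522)/1.07=128.9820; Δ=(145.0466−67.6522)/(125.6742−75.8574)=1.5536; B=V−Δ·S=-46.9144
Node (0,0) S=102.0000: V=(p*·128.9820+(1−p*)·60.8241)/1.07=114.7531; Δ=(128.9820−60.8241)/(113.2200−68.3400)=1.5187; B=V−Δ·S=-40.1510
Check: Δ(0,0)·S0 + B(0,0) = 114.7531 = V0.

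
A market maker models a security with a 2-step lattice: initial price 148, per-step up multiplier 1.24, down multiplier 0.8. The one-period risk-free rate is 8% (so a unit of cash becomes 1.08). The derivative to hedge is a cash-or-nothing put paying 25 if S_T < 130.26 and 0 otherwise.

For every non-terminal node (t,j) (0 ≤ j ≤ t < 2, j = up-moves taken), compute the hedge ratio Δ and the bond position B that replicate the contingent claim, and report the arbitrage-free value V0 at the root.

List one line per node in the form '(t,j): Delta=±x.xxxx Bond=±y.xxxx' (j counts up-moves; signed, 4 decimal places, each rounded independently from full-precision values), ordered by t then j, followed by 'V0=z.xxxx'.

(0,0): Delta=-0.1293 Bond=21.9649
(1,0): Delta=-0.4799 Bond=65.2357
(1,1): Delta=0.0000 Bond=0.0000
V0=2.8342

No-arbitrage ⇒ martingale measure with p* = (R−d)/(u−d) = 0.6364.
Payoff layer (t=2): V(2,0)=25.0000, V(2,1)=0.0000, V(2,2)=0.0000
Node (1,0) S=118.4000: V=(p*·0.0000+(1−p*)·25.0000)/1.08=8.4175; Δ=(0.0000−25.0000)/(146.8160−94.7200)=-0.4799; B=V−Δ·S=65.2357
Node (1,1) S=183.5200: V=(p*·0.0000+(1−p*)·0.0000)/1.08=0.0000; Δ=(0.0000−0.0000)/(227.5648−146.8160)=0.0000; B=V−Δ·S=0.0000
Node (0,0) S=148.0000: V=(p*·0.0000+(1−p*)·8.4175)/1.08=2.8342; Δ=(0.0000−8.4175)/(183.5200−118.4000)=-0.1293; B=V−Δ·S=21.9649
Each (Δ,B) replicates both successor values, so the strategy is self-financing and V0 is arbitrage-free.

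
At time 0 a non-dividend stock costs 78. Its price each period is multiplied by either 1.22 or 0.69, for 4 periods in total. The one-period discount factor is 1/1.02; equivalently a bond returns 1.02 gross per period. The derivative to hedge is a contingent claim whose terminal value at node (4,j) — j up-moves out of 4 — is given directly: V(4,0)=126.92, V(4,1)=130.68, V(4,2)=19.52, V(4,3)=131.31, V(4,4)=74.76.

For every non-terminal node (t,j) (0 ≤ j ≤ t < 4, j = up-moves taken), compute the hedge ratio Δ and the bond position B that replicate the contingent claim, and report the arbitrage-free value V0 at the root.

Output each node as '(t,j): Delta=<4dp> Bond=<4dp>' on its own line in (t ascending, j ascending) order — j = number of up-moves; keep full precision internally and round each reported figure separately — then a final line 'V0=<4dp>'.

(0,0): Delta=0.1378 Bond=68.3377
(1,0): Delta=-0.2818 Bond=92.2870
(1,1): Delta=0.2817 Bond=56.0180
(2,0): Delta=-3.3769 Bond=209.0746
(2,1): Delta=0.7792 Bond=24.4711
(2,2): Delta=0.1111 Bond=76.9368
(3,0): Delta=0.2769 Bond=119.6323
(3,1): Delta=-4.6294 Bond=269.9978
(3,2): Delta=2.6331 Bond=-123.5470
(3,3): Delta=-0.7533 Bond=200.9134
V0=79.0891

Under the risk-neutral measure, an up-move has probability p* = (R−d)/(u−d) = 0.6226 and values discount at R = 1.02.
Payoff layer (t=4): V(4,0)=126.9200, V(4,1)=130.6800, V(4,2)=19.5200, V(4,3)=131.3100, V(4,4)=74.7600
(3,0): S=25.6237. Δ = (V_up−V_dn)/(S_up−S_dn) = (130.6800−126.9200)/(31.2609−17.6804) = 0.2769. V = [p*·130.6800 + (1−p*)·126.9200]/1.02 = 126.7266. B = V − Δ·S = 119.6323.
(3,1): S=45.3057. Δ = (V_up−V_dn)/(S_up−S_dn) = (19.5200−130.6800)/(55.2729−31.2609) = -4.6294. V = [p*·19.5200 + (1−p*)·130.6800]/1.02 = 60.2619. B = V − Δ·S = 269.9978.
(3,2): S=80.1057. Δ = (V_up−V_dn)/(S_up−S_dn) = (131.3100−19.5200)/(97.7289−55.2729) = 2.6331. V = [p*·131.3100 + (1−p*)·19.5200]/1.02 = 87.3775. B = V − Δ·S = -123.5470.
(3,3): S=141.6361. Δ = (V_up−V_dn)/(S_up−S_dn) = (74.7600−131.3100)/(172.7961−97.7289) = -0.7533. V = [p*·74.7600 + (1−p*)·131.3100]/1.02 = 94.2153. B = V − Δ·S = 200.9134.
(2,0): S=37.1358. Δ = (V_up−V_dn)/(S_up−S_dn) = (60.2619−126.7266)/(45.3057−25.6237) = -3.3769. V = [p*·60.2619 + (1−p*)·126.7266]/1.02 = 83.6695. B = V − Δ·S = 209.0746.
(2,1): S=65.6604. Δ = (V_up−V_dn)/(S_up−S_dn) = (87.3775−60.2619)/(80.1057−45.3057) = 0.7792. V = [p*·87.3775 + (1−p*)·60.2619]/1.02 = 75.6326. B = V − Δ·S = 24.4711.
(2,2): S=116.0952. Δ = (V_up−V_dn)/(S_up−S_dn) = (94.2153−87.3775)/(141.6361−80.1057) = 0.1111. V = [p*·94.2153 + (1−p*)·87.3775]/1.02 = 89.8383. B = V − Δ·S = 76.9368.
(1,0): S=53.8200. Δ = (V_up−V_dn)/(S_up−S_dn) = (75.6326−83.6695)/(65.6604−37.1358) = -0.2818. V = [p*·75.6326 + (1−p*)·83.6695]/1.02 = 77.1229. B = V − Δ·S = 92.2870.
(1,1): S=95.1600. Δ = (V_up−V_dn)/(S_up−S_dn) = (89.8383−75.6326)/(116.0952−65.6604) = 0.2817. V = [p*·89.8383 + (1−p*)·75.6326]/1.02 = 82.8212. B = V − Δ·S = 56.0180.
(0,0): S=78.0000. Δ = (V_up−V_dn)/(S_up−S_dn) = (82.8212−77.1229)/(95.1600−53.8200) = 0.1378. V = [p*·82.8212 + (1−p*)·77.1229]/1.02 = 79.0891. B = V − Δ·S = 68.3377.
Self-financing check: at every node Δ·S+B equals the discounted successor values.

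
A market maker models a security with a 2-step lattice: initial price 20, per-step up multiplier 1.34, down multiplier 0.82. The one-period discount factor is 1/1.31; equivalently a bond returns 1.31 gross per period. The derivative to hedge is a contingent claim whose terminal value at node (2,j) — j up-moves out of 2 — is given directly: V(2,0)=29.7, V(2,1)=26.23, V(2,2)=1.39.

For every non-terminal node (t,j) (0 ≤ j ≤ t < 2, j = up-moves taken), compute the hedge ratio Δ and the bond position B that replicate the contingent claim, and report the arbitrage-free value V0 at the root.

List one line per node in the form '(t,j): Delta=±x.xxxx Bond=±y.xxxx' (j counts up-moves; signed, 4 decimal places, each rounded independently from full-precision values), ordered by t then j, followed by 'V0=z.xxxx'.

Risk-neutral probability p* = (R−d)/(u−d) = (1.31−0.82)/(1.34−0.82) = 0.9423.
Terminal values V(2,·): V(2,0)=29.7000, V(2,1)=26.2300, V(2,2)=1.3900
(1,0): S=16.4000. Δ = (V_up−V_dn)/(S_up−S_dn) = (26.2300−29.7000)/(21.9760−13.4480) = -0.4069. V = [p*·26.2300 + (1−p*)·29.7000]/1.31 = 20.1757. B = V − Δ·S = 26.8488.
(1,1): S=26.8000. Δ = (V_up−V_dn)/(S_up−S_dn) = (1.3900−26.2300)/(35.9120−21.9760) = -1.7824. V = [p*·1.3900 + (1−p*)·26.2300]/1.31 = 2.1550. B = V − Δ·S = 49.9243.
(0,0): S=20.0000. Δ = (V_up−V_dn)/(S_up−S_dn) = (2.1550−20.1757)/(26.8000−16.4000) = -1.7328. V = [p*·2.1550 + (1−p*)·20.1757]/1.31 = 2.4387. B = V − Δ·S = 37.0939.
Self-financing check: at every node Δ·S+B equals the discounted successor values.

(0,0): Delta=-1.7328 Bond=37.0939
(1,0): Delta=-0.4069 Bond=26.8488
(1,1): Delta=-1.7824 Bond=49.9243
V0=2.4387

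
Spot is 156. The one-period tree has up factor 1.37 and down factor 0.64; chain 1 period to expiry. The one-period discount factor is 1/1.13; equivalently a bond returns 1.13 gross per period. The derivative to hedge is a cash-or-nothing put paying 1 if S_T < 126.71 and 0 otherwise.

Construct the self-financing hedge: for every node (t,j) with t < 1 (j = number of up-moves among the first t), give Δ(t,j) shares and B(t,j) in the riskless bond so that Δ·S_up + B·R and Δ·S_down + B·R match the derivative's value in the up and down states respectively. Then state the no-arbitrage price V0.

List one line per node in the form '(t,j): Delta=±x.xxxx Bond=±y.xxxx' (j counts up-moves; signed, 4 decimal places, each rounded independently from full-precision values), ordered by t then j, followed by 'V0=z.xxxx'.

No-arbitrage ⇒ martingale measure with p* = (R−d)/(u−d) = 0.6712.
Payoff layer (t=1): V(1,0)=1.0000, V(1,1)=0.0000
(0,0): S=156.0000. Δ = (V_up−V_dn)/(S_up−S_dn) = (0.0000−1.0000)/(213.7200−99.8400) = -0.0088. V = [p*·0.0000 + (1−p*)·1.0000]/1.13 = 0.2909. B = V − Δ·S = 1.6608.
Self-financing check: at every node Δ·S+B equals the discounted successor values.

(0,0): Delta=-0.0088 Bond=1.6608
V0=0.2909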